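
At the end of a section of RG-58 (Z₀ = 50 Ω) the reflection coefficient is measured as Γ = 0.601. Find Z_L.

Z_L ≈ 201 Ω

Z_L = Z_0·(1 + Γ)/(1 − Γ) = 50·(1.6)/(0.399)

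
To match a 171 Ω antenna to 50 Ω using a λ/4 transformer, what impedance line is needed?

Z_qwt = √(Z_0·R_L) = √(50 × 171) = √8550

Z_qwt ≈ 92.5 Ω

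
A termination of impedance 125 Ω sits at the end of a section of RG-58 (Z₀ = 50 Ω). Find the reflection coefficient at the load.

Γ = (Z_L − Z_0)/(Z_L + Z_0) = (125 − 50)/(125 + 50) = 75/175

Γ = 0.429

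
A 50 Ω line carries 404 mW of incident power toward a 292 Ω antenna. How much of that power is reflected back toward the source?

P_reflected ≈ 202 mW

Γ = (292 − 50)/(292 + 50) = 0.708
|Γ|² = 0.501
P_refl = |Γ|²·P_inc = 202 mW, P_del = (1 − |Γ|²)·P_inc = 202 mW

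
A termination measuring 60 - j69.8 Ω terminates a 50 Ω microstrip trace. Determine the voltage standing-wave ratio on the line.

VSWR ≈ 3.36

Γ = (Z_L − Z_0)/(Z_L + Z_0) = (10 − j69.8)/(110 − j69.8)
|Γ| = 70.5/130 = 0.541
VSWR = (1 + |Γ|)/(1 − |Γ|) = 1.54/0.459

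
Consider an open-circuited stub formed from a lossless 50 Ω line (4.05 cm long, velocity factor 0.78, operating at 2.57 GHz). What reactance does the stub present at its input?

λ = v/f = 0.78·c / 2.57 GHz = 0.0911 m
βl = 2π·l/λ = 2π × 0.445 = 160°
tan(βl) = -0.361
For an open-circuited stub, Z_in = −jZ_0·cot(βl) = −jZ_0/tan(βl)

X_in ≈ 138 Ω (inductive)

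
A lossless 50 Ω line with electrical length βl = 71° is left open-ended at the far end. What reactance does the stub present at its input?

tan(βl) = 2.9
For an open-ended stub, Z_in = −jZ_0·cot(βl) = −jZ_0/tan(βl)

X_in ≈ -17.2 Ω (capacitive)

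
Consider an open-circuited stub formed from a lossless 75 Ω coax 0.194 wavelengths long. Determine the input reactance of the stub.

X_in ≈ -27.5 Ω (capacitive)

βl = 2π × 0.194 = 69.8°
tan(βl) = 2.72
For an open-circuited stub, Z_in = −jZ_0·cot(βl) = −jZ_0/tan(βl)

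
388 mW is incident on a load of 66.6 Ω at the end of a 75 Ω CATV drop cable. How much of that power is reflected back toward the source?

P_reflected ≈ 1.37 mW

Γ = (66.6 − 75)/(66.6 + 75) = -0.0593
|Γ|² = 0.00352
P_refl = |Γ|²·P_inc = 1.37 mW, P_del = (1 − |Γ|²)·P_inc = 387 mW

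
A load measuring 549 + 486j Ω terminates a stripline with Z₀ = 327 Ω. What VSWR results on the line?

VSWR ≈ 3.29

Γ = (Z_L − Z_0)/(Z_L + Z_0) = (222 + j486)/(876 + j486)
|Γ| = 534/1000 = 0.533
VSWR = (1 + |Γ|)/(1 − |Γ|) = 1.53/0.467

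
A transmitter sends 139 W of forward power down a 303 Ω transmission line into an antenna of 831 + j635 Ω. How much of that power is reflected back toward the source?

P_reflected ≈ 56.1 W

|Γ| = |(528 + j635)/(1134 + j635)| = 0.635
|Γ|² = 0.404
P_refl = |Γ|²·P_inc = 56.1 W, P_del = (1 − |Γ|²)·P_inc = 82.9 W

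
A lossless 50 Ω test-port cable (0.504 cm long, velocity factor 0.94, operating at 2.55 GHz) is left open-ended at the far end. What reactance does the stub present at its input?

X_in ≈ -170 Ω (capacitive)

λ = v/f = 0.94·c / 2.55 GHz = 0.111 m
βl = 2π·l/λ = 2π × 0.0456 = 16.4°
tan(βl) = 0.294
For an open-ended stub, Z_in = −jZ_0·cot(βl) = −jZ_0/tan(βl)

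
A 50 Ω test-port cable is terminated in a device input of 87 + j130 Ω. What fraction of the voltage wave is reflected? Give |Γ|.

Γ = (Z_L − Z_0)/(Z_L + Z_0) = (37 + j130)/(137 + j130)
|Γ| = 135/189

|Γ| ≈ 0.716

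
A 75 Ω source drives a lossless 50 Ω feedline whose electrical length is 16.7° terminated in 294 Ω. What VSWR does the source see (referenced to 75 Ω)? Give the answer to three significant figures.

tan(βl) = 0.3
Z_in = Z_0·(Z_L + jZ_0·tanβl)/(Z_0 + jZ_L·tanβl) = 77.9 − j122 Ω
Γ_s = (Z_in − Z_s)/(Z_in + Z_s) = (2.93 − j122)/(153 − j122), |Γ_s| = 0.625
VSWR = (1 + |Γ_s|)/(1 − |Γ_s|)

VSWR ≈ 4.34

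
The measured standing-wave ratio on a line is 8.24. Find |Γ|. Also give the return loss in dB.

|Γ| ≈ 0.784; return loss ≈ 2.12 dB

|Γ| = (S − 1)/(S + 1) = (8.24 − 1)/(8.24 + 1) = 7.24/9.24
RL = −20·log₁₀|Γ| = −20·log₁₀(0.784)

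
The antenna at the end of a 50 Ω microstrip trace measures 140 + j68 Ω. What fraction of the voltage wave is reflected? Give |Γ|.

Γ = (Z_L − Z_0)/(Z_L + Z_0) = (90 + j68)/(190 + j68)
|Γ| = 113/202

|Γ| ≈ 0.559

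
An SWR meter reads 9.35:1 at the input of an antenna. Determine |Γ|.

|Γ| = (S − 1)/(S + 1) = (9.35 − 1)/(9.35 + 1) = 8.35/10.3

|Γ| ≈ 0.807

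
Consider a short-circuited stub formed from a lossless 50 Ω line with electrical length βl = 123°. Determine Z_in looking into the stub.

tan(βl) = -1.54
For a short-circuited stub, Z_in = jZ_0·tan(βl)

Z_in ≈ −j77 Ω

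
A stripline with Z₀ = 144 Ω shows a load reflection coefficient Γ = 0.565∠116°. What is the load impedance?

Z_L ≈ 54 + j80.6 Ω

Z_L = Z_0·(1 + Γ)/(1 − Γ) = 144·(0.752 + j0.508)/(1.25 − j0.508)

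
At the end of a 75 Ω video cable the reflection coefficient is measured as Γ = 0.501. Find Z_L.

Z_L = Z_0·(1 + Γ)/(1 − Γ) = 75·(1.5)/(0.499)

Z_L ≈ 226 Ω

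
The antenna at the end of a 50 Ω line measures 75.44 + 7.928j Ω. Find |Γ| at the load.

|Γ| ≈ 0.212

Γ = (Z_L − Z_0)/(Z_L + Z_0) = (25.44 + j7.928)/(125.4 + j7.928)
|Γ| = 26.6/126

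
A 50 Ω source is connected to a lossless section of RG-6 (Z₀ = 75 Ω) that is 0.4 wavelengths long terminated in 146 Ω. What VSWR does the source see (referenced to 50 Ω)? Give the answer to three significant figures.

βl = 2π × 0.4 = 144°
tan(βl) = -0.727
Z_in = Z_0·(Z_L + jZ_0·tanβl)/(Z_0 + jZ_L·tanβl) = 74.3 + j50.7 Ω
Γ_s = (Z_in − Z_s)/(Z_in + Z_s) = (24.3 + j50.7)/(124 + j50.7), |Γ_s| = 0.419
VSWR = (1 + |Γ_s|)/(1 − |Γ_s|)

VSWR ≈ 2.44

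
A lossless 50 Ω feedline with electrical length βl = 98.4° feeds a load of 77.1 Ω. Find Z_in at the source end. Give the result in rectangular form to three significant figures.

Z_in ≈ 32.8 + j4.24 Ω

tan(βl) = tan(98.4°) = -6.77
Z_in = Z_0·(Z_L + jZ_0·tanβl)/(Z_0 + jZ_L·tanβl)
     = 50·(77.1 − j339)/(50 − j522)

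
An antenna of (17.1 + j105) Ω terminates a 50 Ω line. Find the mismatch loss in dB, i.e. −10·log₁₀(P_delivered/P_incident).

Γ = (-32.9 + j105)/(67.1 + j105), |Γ| = 0.883
|Γ|² = 0.78, so P_del/P_inc = 1 − |Γ|² = 0.22
ML = −10·log₁₀(1 − |Γ|²)

mismatch loss ≈ 6.57 dB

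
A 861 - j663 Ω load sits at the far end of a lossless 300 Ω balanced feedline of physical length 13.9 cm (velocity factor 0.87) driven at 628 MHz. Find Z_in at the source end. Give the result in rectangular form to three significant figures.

λ = v/f = 0.87·c / 628 MHz = 0.416 m
βl = 2π·l/λ = 2π × 0.334 = 120°
tan(βl) = tan(120°) = -1.7
Z_in = Z_0·(Z_L + jZ_0·tanβl)/(Z_0 + jZ_L·tanβl)
     = 300·(861 − j1170)/(-830 − j1470)

Z_in ≈ 106 + j236 Ω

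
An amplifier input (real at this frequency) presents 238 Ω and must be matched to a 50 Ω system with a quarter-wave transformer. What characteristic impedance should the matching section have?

Z_qwt ≈ 109 Ω

Z_qwt = √(Z_0·R_L) = √(50 × 238) = √11900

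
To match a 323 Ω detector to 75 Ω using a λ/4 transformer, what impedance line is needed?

Z_qwt = √(Z_0·R_L) = √(75 × 323) = √24220

Z_qwt ≈ 156 Ω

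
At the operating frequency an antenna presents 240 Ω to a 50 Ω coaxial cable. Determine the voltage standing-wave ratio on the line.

Γ = (240 − 50)/(240 + 50) = 0.655
VSWR = (1 + 0.655)/(1 − 0.655)

VSWR ≈ 4.8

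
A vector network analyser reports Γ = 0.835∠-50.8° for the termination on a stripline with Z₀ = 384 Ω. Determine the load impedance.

Z_L = Z_0·(1 + Γ)/(1 − Γ) = 384·(1.53 − j0.647)/(0.472 + j0.647)

Z_L ≈ 181 − j774 Ω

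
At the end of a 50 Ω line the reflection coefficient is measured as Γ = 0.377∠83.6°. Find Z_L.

Z_L ≈ 40.5 + j35.4 Ω

Z_L = Z_0·(1 + Γ)/(1 − Γ) = 50·(1.04 + j0.375)/(0.958 − j0.375)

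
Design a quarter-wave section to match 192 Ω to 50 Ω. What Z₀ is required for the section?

Z_qwt ≈ 98 Ω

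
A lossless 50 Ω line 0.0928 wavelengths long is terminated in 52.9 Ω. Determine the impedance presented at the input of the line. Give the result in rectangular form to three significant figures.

βl = 2π × 0.0928 = 33.4°
tan(βl) = tan(33.4°) = 0.66
Z_in = Z_0·(Z_L + jZ_0·tanβl)/(Z_0 + jZ_L·tanβl)
     = 50·(52.9 + j33)/(50 + j34.9)

Z_in ≈ 51.1 − j2.65 Ω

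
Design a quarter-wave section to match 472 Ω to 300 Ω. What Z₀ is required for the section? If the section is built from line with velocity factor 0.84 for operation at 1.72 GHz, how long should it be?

Z_qwt = √(Z_0·R_L) = √(300 × 472) = √141600
λ = 0.84·c/f = 0.147 m, so l = λ/4 = 0.0366 m

Z_qwt ≈ 376 Ω; length ≈ 3.66 cm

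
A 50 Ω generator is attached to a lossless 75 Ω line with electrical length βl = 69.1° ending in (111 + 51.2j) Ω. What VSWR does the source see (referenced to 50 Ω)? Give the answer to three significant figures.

VSWR ≈ 2.11

tan(βl) = 2.62
Z_in = Z_0·(Z_L + jZ_0·tanβl)/(Z_0 + jZ_L·tanβl) = 55.8 − j40 Ω
Γ_s = (Z_in − Z_s)/(Z_in + Z_s) = (5.76 − j40)/(106 − j40), |Γ_s| = 0.357
VSWR = (1 + |Γ_s|)/(1 − |Γ_s|)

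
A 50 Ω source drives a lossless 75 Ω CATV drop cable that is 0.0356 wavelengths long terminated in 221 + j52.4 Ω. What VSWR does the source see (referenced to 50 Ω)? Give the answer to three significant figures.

VSWR ≈ 4.65

βl = 2π × 0.0356 = 12.8°
tan(βl) = 0.227
Z_in = Z_0·(Z_L + jZ_0·tanβl)/(Z_0 + jZ_L·tanβl) = 201 − j77.6 Ω
Γ_s = (Z_in − Z_s)/(Z_in + Z_s) = (151 − j77.6)/(251 − j77.6), |Γ_s| = 0.646
VSWR = (1 + |Γ_s|)/(1 − |Γ_s|)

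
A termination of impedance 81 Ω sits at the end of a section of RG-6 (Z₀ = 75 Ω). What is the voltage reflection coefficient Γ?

Γ = 0.0385

Γ = (Z_L − Z_0)/(Z_L + Z_0) = (81 − 75)/(81 + 75) = 6/156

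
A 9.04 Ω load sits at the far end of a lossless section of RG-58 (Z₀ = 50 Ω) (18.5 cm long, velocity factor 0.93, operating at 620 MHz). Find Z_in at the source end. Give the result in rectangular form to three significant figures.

λ = v/f = 0.93·c / 620 MHz = 0.45 m
βl = 2π·l/λ = 2π × 0.411 = 148°
tan(βl) = tan(148°) = -0.625
Z_in = Z_0·(Z_L + jZ_0·tanβl)/(Z_0 + jZ_L·tanβl)
     = 50·(9.04 − j31.2)/(50 − j5.65)

Z_in ≈ 12.4 − j29.8 Ω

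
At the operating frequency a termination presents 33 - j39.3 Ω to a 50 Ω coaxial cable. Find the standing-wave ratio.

VSWR ≈ 2.75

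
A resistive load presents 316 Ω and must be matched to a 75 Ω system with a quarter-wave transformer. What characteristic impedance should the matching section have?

Z_qwt = √(Z_0·R_L) = √(75 × 316) = √23700

Z_qwt ≈ 154 Ω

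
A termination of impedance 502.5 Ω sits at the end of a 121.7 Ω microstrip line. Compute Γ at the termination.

Γ = 0.61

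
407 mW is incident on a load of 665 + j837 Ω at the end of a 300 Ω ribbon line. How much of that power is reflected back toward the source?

P_reflected ≈ 208 mW

|Γ| = |(365 + j837)/(965 + j837)| = 0.715
|Γ|² = 0.511
P_refl = |Γ|²·P_inc = 208 mW, P_del = (1 − |Γ|²)·P_inc = 199 mW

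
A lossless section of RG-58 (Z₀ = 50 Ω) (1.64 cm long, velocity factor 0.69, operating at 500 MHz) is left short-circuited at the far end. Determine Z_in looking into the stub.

Z_in ≈ +j12.7 Ω

λ = v/f = 0.69·c / 500 MHz = 0.414 m
βl = 2π·l/λ = 2π × 0.0396 = 14.3°
tan(βl) = 0.254
For a short-circuited stub, Z_in = jZ_0·tan(βl)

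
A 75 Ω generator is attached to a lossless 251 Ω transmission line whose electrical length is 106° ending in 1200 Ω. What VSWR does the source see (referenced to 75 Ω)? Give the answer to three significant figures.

VSWR ≈ 2.83

tan(βl) = -3.49
Z_in = Z_0·(Z_L + jZ_0·tanβl)/(Z_0 + jZ_L·tanβl) = 56.6 + j68.6 Ω
Γ_s = (Z_in − Z_s)/(Z_in + Z_s) = (-18.4 + j68.6)/(132 + j68.6), |Γ_s| = 0.478
VSWR = (1 + |Γ_s|)/(1 − |Γ_s|)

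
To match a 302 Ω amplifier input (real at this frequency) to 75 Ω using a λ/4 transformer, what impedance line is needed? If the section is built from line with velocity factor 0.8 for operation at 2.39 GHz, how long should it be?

Z_qwt ≈ 150 Ω; length ≈ 2.51 cm

Z_qwt = √(Z_0·R_L) = √(75 × 302) = √22650
λ = 0.8·c/f = 0.1 m, so l = λ/4 = 0.0251 m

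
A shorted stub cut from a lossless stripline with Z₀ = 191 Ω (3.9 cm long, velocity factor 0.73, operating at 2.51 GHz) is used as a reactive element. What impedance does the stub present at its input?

Z_in ≈ −j66.1 Ω

λ = v/f = 0.73·c / 2.51 GHz = 0.0873 m
βl = 2π·l/λ = 2π × 0.447 = 161°
tan(βl) = -0.346
For a shorted stub, Z_in = jZ_0·tan(βl)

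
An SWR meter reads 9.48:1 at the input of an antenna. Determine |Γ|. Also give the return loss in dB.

|Γ| ≈ 0.809; return loss ≈ 1.84 dB

|Γ| = (S − 1)/(S + 1) = (9.48 − 1)/(9.48 + 1) = 8.48/10.5
RL = −20·log₁₀|Γ| = −20·log₁₀(0.809)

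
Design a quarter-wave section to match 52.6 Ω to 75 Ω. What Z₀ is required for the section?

Z_qwt ≈ 62.8 Ω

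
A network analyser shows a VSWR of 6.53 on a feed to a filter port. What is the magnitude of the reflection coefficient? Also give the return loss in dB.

|Γ| ≈ 0.734; return loss ≈ 2.68 dB

|Γ| = (S − 1)/(S + 1) = (6.53 − 1)/(6.53 + 1) = 5.53/7.53
RL = −20·log₁₀|Γ| = −20·log₁₀(0.734)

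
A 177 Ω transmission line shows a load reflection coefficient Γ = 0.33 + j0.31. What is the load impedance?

Z_L ≈ 258 + j201 Ω

Z_L = Z_0·(1 + Γ)/(1 − Γ) = 177·(1.33 + j0.31)/(0.67 − j0.31)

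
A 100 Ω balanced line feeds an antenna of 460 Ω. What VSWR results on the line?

VSWR ≈ 4.6

Γ = (460 − 100)/(460 + 100) = 0.643
VSWR = (1 + 0.643)/(1 − 0.643)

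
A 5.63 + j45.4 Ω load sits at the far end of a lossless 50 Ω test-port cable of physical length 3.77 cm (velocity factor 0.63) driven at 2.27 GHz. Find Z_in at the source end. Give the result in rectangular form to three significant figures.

Z_in ≈ 3.77 + j23.7 Ω

λ = v/f = 0.63·c / 2.27 GHz = 0.0833 m
βl = 2π·l/λ = 2π × 0.453 = 163°
tan(βl) = tan(163°) = -0.306
Z_in = Z_0·(Z_L + jZ_0·tanβl)/(Z_0 + jZ_L·tanβl)
     = 50·(5.63 + j30.1)/(63.9 − j1.72)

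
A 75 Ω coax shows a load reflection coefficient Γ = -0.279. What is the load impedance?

Z_L = Z_0·(1 + Γ)/(1 − Γ) = 75·(0.721)/(1.28)

Z_L ≈ 42.3 Ω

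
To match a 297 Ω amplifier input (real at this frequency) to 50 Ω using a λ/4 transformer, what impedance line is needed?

Z_qwt ≈ 122 Ω

Z_qwt = √(Z_0·R_L) = √(50 × 297) = √14850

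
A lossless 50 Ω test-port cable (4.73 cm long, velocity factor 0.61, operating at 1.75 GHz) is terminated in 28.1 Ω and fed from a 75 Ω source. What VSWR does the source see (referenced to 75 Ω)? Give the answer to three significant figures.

λ = v/f = 0.61·c / 1.75 GHz = 0.105 m
βl = 2π·l/λ = 2π × 0.452 = 163°
tan(βl) = -0.309
Z_in = Z_0·(Z_L + jZ_0·tanβl)/(Z_0 + jZ_L·tanβl) = 29.9 − j10.3 Ω
Γ_s = (Z_in − Z_s)/(Z_in + Z_s) = (-45.1 − j10.3)/(105 − j10.3), |Γ_s| = 0.439
VSWR = (1 + |Γ_s|)/(1 − |Γ_s|)

VSWR ≈ 2.57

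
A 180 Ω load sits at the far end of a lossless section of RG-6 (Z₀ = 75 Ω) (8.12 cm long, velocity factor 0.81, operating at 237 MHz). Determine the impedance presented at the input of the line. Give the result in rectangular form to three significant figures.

Z_in ≈ 86.4 − j71.8 Ω

λ = v/f = 0.81·c / 237 MHz = 1.03 m
βl = 2π·l/λ = 2π × 0.0792 = 28.5°
tan(βl) = tan(28.5°) = 0.543
Z_in = Z_0·(Z_L + jZ_0·tanβl)/(Z_0 + jZ_L·tanβl)
     = 75·(180 + j40.7)/(75 + j97.8)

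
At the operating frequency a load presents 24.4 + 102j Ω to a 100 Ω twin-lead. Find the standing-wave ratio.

Γ = (Z_L − Z_0)/(Z_L + Z_0) = (-75.6 + j102)/(124.4 + j102)
|Γ| = 127/161 = 0.789
VSWR = (1 + |Γ|)/(1 − |Γ|) = 1.79/0.211

VSWR ≈ 8.49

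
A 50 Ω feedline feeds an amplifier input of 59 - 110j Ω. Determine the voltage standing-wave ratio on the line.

VSWR ≈ 5.96

Γ = (Z_L − Z_0)/(Z_L + Z_0) = (9 − j110)/(109 − j110)
|Γ| = 110/155 = 0.713
VSWR = (1 + |Γ|)/(1 − |Γ|) = 1.71/0.287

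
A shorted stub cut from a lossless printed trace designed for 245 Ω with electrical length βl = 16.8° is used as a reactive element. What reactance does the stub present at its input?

X_in ≈ 74 Ω (inductive)

tan(βl) = 0.302
For a shorted stub, Z_in = jZ_0·tan(βl)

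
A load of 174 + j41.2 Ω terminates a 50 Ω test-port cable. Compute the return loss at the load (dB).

RL ≈ 4.83 dB

Γ = (124 + j41.2)/(224 + j41.2), |Γ| = 0.574
RL = −20·log₁₀|Γ| = −20·log₁₀(0.574)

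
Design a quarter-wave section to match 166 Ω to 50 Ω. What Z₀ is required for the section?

Z_qwt = √(Z_0·R_L) = √(50 × 166) = √8300

Z_qwt ≈ 91.1 Ω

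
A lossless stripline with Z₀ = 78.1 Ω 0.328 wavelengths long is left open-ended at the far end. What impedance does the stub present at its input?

βl = 2π × 0.328 = 118°
tan(βl) = -1.87
For an open-ended stub, Z_in = −jZ_0·cot(βl) = −jZ_0/tan(βl)

Z_in ≈ +j41.7 Ω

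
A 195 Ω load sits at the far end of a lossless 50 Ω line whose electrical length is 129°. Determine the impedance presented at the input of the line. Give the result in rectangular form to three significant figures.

tan(βl) = tan(129°) = -1.23
Z_in = Z_0·(Z_L + jZ_0·tanβl)/(Z_0 + jZ_L·tanβl)
     = 50·(195 − j61.7)/(50 − j241)

Z_in ≈ 20.4 + j36.3 Ω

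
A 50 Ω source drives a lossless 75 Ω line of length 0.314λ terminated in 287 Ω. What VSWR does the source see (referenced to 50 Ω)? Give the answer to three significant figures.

βl = 2π × 0.314 = 113°
tan(βl) = -2.35
Z_in = Z_0·(Z_L + jZ_0·tanβl)/(Z_0 + jZ_L·tanβl) = 22.9 + j29.4 Ω
Γ_s = (Z_in − Z_s)/(Z_in + Z_s) = (-27.1 + j29.4)/(72.9 + j29.4), |Γ_s| = 0.509
VSWR = (1 + |Γ_s|)/(1 − |Γ_s|)

VSWR ≈ 3.07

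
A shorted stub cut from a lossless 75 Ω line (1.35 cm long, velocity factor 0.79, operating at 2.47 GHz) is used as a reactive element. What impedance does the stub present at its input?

Z_in ≈ +j91.5 Ω

λ = v/f = 0.79·c / 2.47 GHz = 0.096 m
βl = 2π·l/λ = 2π × 0.141 = 50.7°
tan(βl) = 1.22
For a shorted stub, Z_in = jZ_0·tan(βl)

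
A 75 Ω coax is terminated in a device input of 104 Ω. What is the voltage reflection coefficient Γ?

Γ = (Z_L − Z_0)/(Z_L + Z_0) = (104 − 75)/(104 + 75) = 29/179

Γ = 0.162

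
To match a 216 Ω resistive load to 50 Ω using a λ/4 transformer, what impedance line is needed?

Z_qwt = √(Z_0·R_L) = √(50 × 216) = √10800

Z_qwt ≈ 104 Ω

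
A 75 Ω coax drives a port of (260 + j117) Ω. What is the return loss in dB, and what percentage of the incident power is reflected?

Γ = (185 + j117)/(335 + j117), |Γ| = 0.617
RL = −20·log₁₀(0.617) = 4.2 dB
P_refl/P_inc = |Γ|² = 0.381

RL ≈ 4.2 dB; 38.1% of incident power reflected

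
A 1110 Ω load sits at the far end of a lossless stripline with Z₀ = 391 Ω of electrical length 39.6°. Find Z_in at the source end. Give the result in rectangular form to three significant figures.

Z_in ≈ 287 − j350 Ω

tan(βl) = tan(39.6°) = 0.827
Z_in = Z_0·(Z_L + jZ_0·tanβl)/(Z_0 + jZ_L·tanβl)
     = 391·(1110 + j323)/(391 + j918)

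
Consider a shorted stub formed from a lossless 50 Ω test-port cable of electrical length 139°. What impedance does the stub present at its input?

Z_in ≈ −j43.5 Ω

tan(βl) = -0.869
For a shorted stub, Z_in = jZ_0·tan(βl)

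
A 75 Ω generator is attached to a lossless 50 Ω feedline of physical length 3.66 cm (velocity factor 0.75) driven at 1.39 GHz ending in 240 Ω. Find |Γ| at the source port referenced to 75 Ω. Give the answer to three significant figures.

λ = v/f = 0.75·c / 1.39 GHz = 0.162 m
βl = 2π·l/λ = 2π × 0.226 = 81.4°
tan(βl) = 6.61
Z_in = Z_0·(Z_L + jZ_0·tanβl)/(Z_0 + jZ_L·tanβl) = 10.6 − j7.23 Ω
Γ_s = (Z_in − Z_s)/(Z_in + Z_s) = (-64.4 − j7.23)/(85.6 − j7.23), |Γ_s| = 0.753

|Γ| ≈ 0.753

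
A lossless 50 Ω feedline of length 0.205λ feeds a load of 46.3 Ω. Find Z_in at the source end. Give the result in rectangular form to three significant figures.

Z_in ≈ 53.3 + j2.2 Ω

βl = 2π × 0.205 = 73.8°
tan(βl) = tan(73.8°) = 3.44
Z_in = Z_0·(Z_L + jZ_0·tanβl)/(Z_0 + jZ_L·tanβl)
     = 50·(46.3 + j172)/(50 + j159)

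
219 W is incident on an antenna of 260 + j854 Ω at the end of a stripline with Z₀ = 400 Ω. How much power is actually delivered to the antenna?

P_delivered ≈ 78.2 W

|Γ| = |(-140 + j854)/(660 + j854)| = 0.802
|Γ|² = 0.643
P_refl = |Γ|²·P_inc = 141 W, P_del = (1 − |Γ|²)·P_inc = 78.2 W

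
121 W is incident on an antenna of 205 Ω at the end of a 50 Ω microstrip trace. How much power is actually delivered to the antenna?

P_delivered ≈ 76.3 W

Γ = (205 − 50)/(205 + 50) = 0.608
|Γ|² = 0.369
P_refl = |Γ|²·P_inc = 44.7 W, P_del = (1 − |Γ|²)·P_inc = 76.3 W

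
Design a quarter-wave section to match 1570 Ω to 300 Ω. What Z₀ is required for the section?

Z_qwt ≈ 686 Ω

Z_qwt = √(Z_0·R_L) = √(300 × 1570) = √471000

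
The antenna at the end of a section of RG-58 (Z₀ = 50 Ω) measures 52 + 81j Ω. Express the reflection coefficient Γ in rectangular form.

Γ ≈ 0.399 + j0.477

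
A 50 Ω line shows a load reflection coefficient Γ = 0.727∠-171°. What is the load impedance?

Z_L = Z_0·(1 + Γ)/(1 − Γ) = 50·(0.282 − j0.114)/(1.72 + j0.114)

Z_L ≈ 7.95 − j3.84 Ω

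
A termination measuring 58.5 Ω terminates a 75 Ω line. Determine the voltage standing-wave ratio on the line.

For a purely resistive load, VSWR = R_L/Z_0 or Z_0/R_L (whichever > 1) = 75/58.5

VSWR ≈ 1.28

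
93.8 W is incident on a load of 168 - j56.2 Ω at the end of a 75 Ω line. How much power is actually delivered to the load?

P_delivered ≈ 76 W

|Γ| = |(93 − j56.2)/(243 − j56.2)| = 0.436
|Γ|² = 0.19
P_refl = |Γ|²·P_inc = 17.8 W, P_del = (1 − |Γ|²)·P_inc = 76 W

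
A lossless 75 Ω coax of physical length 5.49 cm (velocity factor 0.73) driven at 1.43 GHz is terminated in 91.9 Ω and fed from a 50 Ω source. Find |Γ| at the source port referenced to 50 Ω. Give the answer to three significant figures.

|Γ| ≈ 0.206

λ = v/f = 0.73·c / 1.43 GHz = 0.153 m
βl = 2π·l/λ = 2π × 0.358 = 129°
tan(βl) = -1.23
Z_in = Z_0·(Z_L + jZ_0·tanβl)/(Z_0 + jZ_L·tanβl) = 70.6 + j14.1 Ω
Γ_s = (Z_in − Z_s)/(Z_in + Z_s) = (20.6 + j14.1)/(121 + j14.1), |Γ_s| = 0.206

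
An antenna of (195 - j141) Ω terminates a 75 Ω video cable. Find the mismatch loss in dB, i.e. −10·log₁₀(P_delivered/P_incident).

Γ = (120 − j141)/(270 − j141), |Γ| = 0.608
|Γ|² = 0.369, so P_del/P_inc = 1 − |Γ|² = 0.631
ML = −10·log₁₀(1 − |Γ|²)

mismatch loss ≈ 2 dB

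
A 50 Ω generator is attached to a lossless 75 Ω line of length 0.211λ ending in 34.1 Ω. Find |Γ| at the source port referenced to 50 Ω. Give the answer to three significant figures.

|Γ| ≈ 0.524

βl = 2π × 0.211 = 76°
tan(βl) = 4
Z_in = Z_0·(Z_L + jZ_0·tanβl)/(Z_0 + jZ_L·tanβl) = 135 + j55.3 Ω
Γ_s = (Z_in − Z_s)/(Z_in + Z_s) = (84.6 + j55.3)/(185 + j55.3), |Γ_s| = 0.524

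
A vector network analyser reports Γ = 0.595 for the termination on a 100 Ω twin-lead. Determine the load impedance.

Z_L ≈ 394 Ω

Z_L = Z_0·(1 + Γ)/(1 − Γ) = 100·(1.59)/(0.405)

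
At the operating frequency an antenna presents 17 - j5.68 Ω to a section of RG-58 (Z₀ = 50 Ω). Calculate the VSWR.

VSWR ≈ 2.98

Γ = (Z_L − Z_0)/(Z_L + Z_0) = (-33 − j5.68)/(67 − j5.68)
|Γ| = 33.5/67.2 = 0.498
VSWR = (1 + |Γ|)/(1 − |Γ|) = 1.5/0.502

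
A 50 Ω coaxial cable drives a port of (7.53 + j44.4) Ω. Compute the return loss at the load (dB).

Γ = (-42.47 + j44.4)/(57.53 + j44.4), |Γ| = 0.845
RL = −20·log₁₀|Γ| = −20·log₁₀(0.845)

RL ≈ 1.46 dB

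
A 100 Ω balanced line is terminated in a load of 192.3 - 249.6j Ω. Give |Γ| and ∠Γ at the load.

Γ = (Z_L − Z_0)/(Z_L + Z_0) = (92.3 − j249.6)/(292.3 − j249.6)
|Γ| = 266/384 = 0.692

Γ ≈ 0.692 ∠ -29.2°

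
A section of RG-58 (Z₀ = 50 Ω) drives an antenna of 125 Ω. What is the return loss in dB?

RL ≈ 7.36 dB

Γ = (125 − 50)/(125 + 50) = 0.429
RL = −20·log₁₀|Γ| = −20·log₁₀(0.429)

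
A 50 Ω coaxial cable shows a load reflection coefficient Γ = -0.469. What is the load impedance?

Z_L ≈ 18.1 Ω

Z_L = Z_0·(1 + Γ)/(1 − Γ) = 50·(0.531)/(1.47)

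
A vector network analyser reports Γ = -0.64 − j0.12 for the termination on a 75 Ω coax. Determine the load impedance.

Z_L ≈ 16 − j6.66 Ω

Z_L = Z_0·(1 + Γ)/(1 − Γ) = 75·(0.36 − j0.12)/(1.64 + j0.12)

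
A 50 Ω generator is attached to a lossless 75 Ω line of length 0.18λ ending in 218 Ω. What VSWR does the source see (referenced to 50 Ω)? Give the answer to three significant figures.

VSWR ≈ 2.43

βl = 2π × 0.18 = 64.8°
tan(βl) = 2.13
Z_in = Z_0·(Z_L + jZ_0·tanβl)/(Z_0 + jZ_L·tanβl) = 30.7 − j30.3 Ω
Γ_s = (Z_in − Z_s)/(Z_in + Z_s) = (-19.3 − j30.3)/(80.7 − j30.3), |Γ_s| = 0.417
VSWR = (1 + |Γ_s|)/(1 − |Γ_s|)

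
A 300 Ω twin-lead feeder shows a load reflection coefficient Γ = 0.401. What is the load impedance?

Z_L = Z_0·(1 + Γ)/(1 − Γ) = 300·(1.4)/(0.599)

Z_L ≈ 702 Ω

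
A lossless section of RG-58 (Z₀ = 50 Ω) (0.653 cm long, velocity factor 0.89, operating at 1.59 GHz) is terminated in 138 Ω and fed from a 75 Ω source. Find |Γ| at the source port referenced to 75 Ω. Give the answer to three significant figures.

|Γ| ≈ 0.333

λ = v/f = 0.89·c / 1.59 GHz = 0.168 m
βl = 2π·l/λ = 2π × 0.0389 = 14°
tan(βl) = 0.249
Z_in = Z_0·(Z_L + jZ_0·tanβl)/(Z_0 + jZ_L·tanβl) = 99.5 − j56 Ω
Γ_s = (Z_in − Z_s)/(Z_in + Z_s) = (24.5 − j56)/(174 − j56), |Γ_s| = 0.333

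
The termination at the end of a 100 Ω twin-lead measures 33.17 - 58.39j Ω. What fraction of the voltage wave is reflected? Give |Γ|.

|Γ| ≈ 0.61

Γ = (Z_L − Z_0)/(Z_L + Z_0) = (-66.83 − j58.39)/(133.2 − j58.39)
|Γ| = 88.7/145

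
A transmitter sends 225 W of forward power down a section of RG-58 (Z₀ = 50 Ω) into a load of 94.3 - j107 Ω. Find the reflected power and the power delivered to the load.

|Γ| = |(44.3 − j107)/(144.3 − j107)| = 0.645
|Γ|² = 0.416
P_refl = |Γ|²·P_inc = 93.5 W, P_del = (1 − |Γ|²)·P_inc = 131 W

P_reflected ≈ 93.5 W; P_delivered ≈ 131 W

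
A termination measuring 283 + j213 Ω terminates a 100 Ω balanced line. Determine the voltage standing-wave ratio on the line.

Γ = (Z_L − Z_0)/(Z_L + Z_0) = (183 + j213)/(383 + j213)
|Γ| = 281/438 = 0.641
VSWR = (1 + |Γ|)/(1 − |Γ|) = 1.64/0.359

VSWR ≈ 4.57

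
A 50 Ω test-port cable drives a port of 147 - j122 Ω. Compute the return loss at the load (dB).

RL ≈ 3.44 dB

Γ = (97 − j122)/(197 − j122), |Γ| = 0.673
RL = −20·log₁₀|Γ| = −20·log₁₀(0.673)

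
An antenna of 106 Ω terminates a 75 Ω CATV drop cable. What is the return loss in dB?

RL ≈ 15.3 dB

Γ = (106 − 75)/(106 + 75) = 0.171
RL = −20·log₁₀|Γ| = −20·log₁₀(0.171)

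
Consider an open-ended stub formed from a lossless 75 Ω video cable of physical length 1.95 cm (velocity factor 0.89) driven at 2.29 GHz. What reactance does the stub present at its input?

λ = v/f = 0.89·c / 2.29 GHz = 0.117 m
βl = 2π·l/λ = 2π × 0.167 = 60.2°
tan(βl) = 1.75
For an open-ended stub, Z_in = −jZ_0·cot(βl) = −jZ_0/tan(βl)

X_in ≈ -42.9 Ω (capacitive)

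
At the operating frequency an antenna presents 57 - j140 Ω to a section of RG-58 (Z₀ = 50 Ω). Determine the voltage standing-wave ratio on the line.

VSWR ≈ 8.78

Γ = (Z_L − Z_0)/(Z_L + Z_0) = (7 − j140)/(107 − j140)
|Γ| = 140/176 = 0.796
VSWR = (1 + |Γ|)/(1 − |Γ|) = 1.8/0.204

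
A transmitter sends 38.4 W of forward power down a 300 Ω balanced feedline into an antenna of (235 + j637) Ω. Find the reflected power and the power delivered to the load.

|Γ| = |(-65 + j637)/(535 + j637)| = 0.77
|Γ|² = 0.592
P_refl = |Γ|²·P_inc = 22.8 W, P_del = (1 − |Γ|²)·P_inc = 15.6 W

P_reflected ≈ 22.8 W; P_delivered ≈ 15.6 W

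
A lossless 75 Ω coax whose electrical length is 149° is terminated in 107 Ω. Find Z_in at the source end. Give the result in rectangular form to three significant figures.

tan(βl) = tan(149°) = -0.601
Z_in = Z_0·(Z_L + jZ_0·tanβl)/(Z_0 + jZ_L·tanβl)
     = 75·(107 − j45.1)/(75 − j64.3)

Z_in ≈ 83.9 + j26.9 Ω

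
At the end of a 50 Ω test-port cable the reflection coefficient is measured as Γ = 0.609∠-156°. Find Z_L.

Z_L = Z_0·(1 + Γ)/(1 − Γ) = 50·(0.444 − j0.248)/(1.56 + j0.248)

Z_L ≈ 12.7 − j9.97 Ω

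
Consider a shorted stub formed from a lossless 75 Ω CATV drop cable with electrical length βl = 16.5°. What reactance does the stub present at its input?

tan(βl) = 0.296
For a shorted stub, Z_in = jZ_0·tan(βl)

X_in ≈ 22.2 Ω (inductive)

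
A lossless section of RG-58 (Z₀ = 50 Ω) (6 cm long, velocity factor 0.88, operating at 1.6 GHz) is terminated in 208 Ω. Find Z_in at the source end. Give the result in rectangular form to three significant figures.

Z_in ≈ 20.2 + j39.1 Ω

λ = v/f = 0.88·c / 1.6 GHz = 0.165 m
βl = 2π·l/λ = 2π × 0.364 = 131°
tan(βl) = tan(131°) = -1.15
Z_in = Z_0·(Z_L + jZ_0·tanβl)/(Z_0 + jZ_L·tanβl)
     = 50·(208 − j57.7)/(50 − j240)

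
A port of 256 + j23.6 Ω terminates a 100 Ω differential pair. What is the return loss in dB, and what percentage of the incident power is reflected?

RL ≈ 7.09 dB; 19.6% of incident power reflected

Γ = (156 + j23.6)/(356 + j23.6), |Γ| = 0.442
RL = −20·log₁₀(0.442) = 7.09 dB
P_refl/P_inc = |Γ|² = 0.196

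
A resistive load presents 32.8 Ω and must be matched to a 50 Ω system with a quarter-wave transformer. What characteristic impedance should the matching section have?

Z_qwt = √(Z_0·R_L) = √(50 × 32.8) = √1640

Z_qwt ≈ 40.5 Ω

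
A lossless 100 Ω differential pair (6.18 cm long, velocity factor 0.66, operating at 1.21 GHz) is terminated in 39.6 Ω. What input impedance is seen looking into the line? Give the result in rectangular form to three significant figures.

λ = v/f = 0.66·c / 1.21 GHz = 0.164 m
βl = 2π·l/λ = 2π × 0.378 = 136°
tan(βl) = tan(136°) = -0.967
Z_in = Z_0·(Z_L + jZ_0·tanβl)/(Z_0 + jZ_L·tanβl)
     = 100·(39.6 − j96.7)/(100 − j38.3)

Z_in ≈ 66.8 − j71.1 Ω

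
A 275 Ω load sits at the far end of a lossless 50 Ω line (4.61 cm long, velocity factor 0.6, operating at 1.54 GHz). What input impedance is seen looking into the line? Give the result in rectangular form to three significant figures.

λ = v/f = 0.6·c / 1.54 GHz = 0.117 m
βl = 2π·l/λ = 2π × 0.394 = 142°
tan(βl) = tan(142°) = -0.782
Z_in = Z_0·(Z_L + jZ_0·tanβl)/(Z_0 + jZ_L·tanβl)
     = 50·(275 − j39.1)/(50 − j215)

Z_in ≈ 22.7 + j58.7 Ω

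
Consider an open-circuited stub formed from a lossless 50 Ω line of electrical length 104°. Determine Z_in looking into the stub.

Z_in ≈ +j12.5 Ω

tan(βl) = -4.01
For an open-circuited stub, Z_in = −jZ_0·cot(βl) = −jZ_0/tan(βl)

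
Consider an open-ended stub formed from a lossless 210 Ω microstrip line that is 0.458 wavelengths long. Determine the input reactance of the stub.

X_in ≈ 777 Ω (inductive)

βl = 2π × 0.458 = 165°
tan(βl) = -0.27
For an open-ended stub, Z_in = −jZ_0·cot(βl) = −jZ_0/tan(βl)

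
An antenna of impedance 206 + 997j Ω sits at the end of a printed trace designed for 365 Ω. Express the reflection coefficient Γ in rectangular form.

Γ = (Z_L − Z_0)/(Z_L + Z_0) = (-159 + j997)/(571 + j997)

Γ ≈ 0.684 + j0.551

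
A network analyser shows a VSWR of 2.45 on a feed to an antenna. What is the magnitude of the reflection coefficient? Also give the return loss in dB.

|Γ| = (S − 1)/(S + 1) = (2.45 − 1)/(2.45 + 1) = 1.45/3.45
RL = −20·log₁₀|Γ| = −20·log₁₀(0.42)

|Γ| ≈ 0.42; return loss ≈ 7.53 dB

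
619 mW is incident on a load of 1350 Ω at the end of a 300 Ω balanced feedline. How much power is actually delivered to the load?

Γ = (1350 − 300)/(1350 + 300) = 0.636
|Γ|² = 0.405
P_refl = |Γ|²·P_inc = 251 mW, P_del = (1 − |Γ|²)·P_inc = 368 mW

P_delivered ≈ 368 mW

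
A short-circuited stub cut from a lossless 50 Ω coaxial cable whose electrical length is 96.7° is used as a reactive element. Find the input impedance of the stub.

Z_in ≈ −j426 Ω

tan(βl) = -8.51
For a short-circuited stub, Z_in = jZ_0·tan(βl)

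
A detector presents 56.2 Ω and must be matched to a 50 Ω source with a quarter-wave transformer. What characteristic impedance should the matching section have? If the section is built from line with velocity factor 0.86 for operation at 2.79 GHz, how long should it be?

Z_qwt ≈ 53 Ω; length ≈ 2.31 cm

Z_qwt = √(Z_0·R_L) = √(50 × 56.2) = √2810
λ = 0.86·c/f = 0.0925 m, so l = λ/4 = 0.0231 m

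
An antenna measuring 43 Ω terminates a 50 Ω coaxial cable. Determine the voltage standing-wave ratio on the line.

Γ = (43 − 50)/(43 + 50) = -0.0753
VSWR = (1 + 0.0753)/(1 − 0.0753)

VSWR ≈ 1.16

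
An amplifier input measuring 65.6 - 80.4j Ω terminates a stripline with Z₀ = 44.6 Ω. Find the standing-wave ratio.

Γ = (Z_L − Z_0)/(Z_L + Z_0) = (21 − j80.4)/(110.2 − j80.4)
|Γ| = 83.1/136 = 0.609
VSWR = (1 + |Γ|)/(1 − |Γ|) = 1.61/0.391

VSWR ≈ 4.12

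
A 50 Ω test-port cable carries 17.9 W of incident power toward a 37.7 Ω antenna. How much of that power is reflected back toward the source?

Γ = (37.7 − 50)/(37.7 + 50) = -0.14
|Γ|² = 0.0197
P_refl = |Γ|²·P_inc = 0.352 W, P_del = (1 − |Γ|²)·P_inc = 17.5 W

P_reflected ≈ 0.352 W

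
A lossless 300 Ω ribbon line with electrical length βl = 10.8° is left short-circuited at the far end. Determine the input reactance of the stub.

tan(βl) = 0.191
For a short-circuited stub, Z_in = jZ_0·tan(βl)

X_in ≈ 57.2 Ω (inductive)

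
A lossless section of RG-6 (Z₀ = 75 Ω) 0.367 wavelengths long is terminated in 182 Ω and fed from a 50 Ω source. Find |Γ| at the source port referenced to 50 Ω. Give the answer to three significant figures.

|Γ| ≈ 0.446

βl = 2π × 0.367 = 132°
tan(βl) = -1.11
Z_in = Z_0·(Z_L + jZ_0·tanβl)/(Z_0 + jZ_L·tanβl) = 49.3 + j49.4 Ω
Γ_s = (Z_in − Z_s)/(Z_in + Z_s) = (-0.673 + j49.4)/(99.3 + j49.4), |Γ_s| = 0.446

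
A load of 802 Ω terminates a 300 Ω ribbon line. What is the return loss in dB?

RL ≈ 6.83 dB

Γ = (802 − 300)/(802 + 300) = 0.456
RL = −20·log₁₀|Γ| = −20·log₁₀(0.456)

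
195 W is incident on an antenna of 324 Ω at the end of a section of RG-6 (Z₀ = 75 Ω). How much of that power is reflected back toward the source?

Γ = (324 − 75)/(324 + 75) = 0.624
|Γ|² = 0.389
P_refl = |Γ|²·P_inc = 75.9 W, P_del = (1 − |Γ|²)·P_inc = 119 W

P_reflected ≈ 75.9 W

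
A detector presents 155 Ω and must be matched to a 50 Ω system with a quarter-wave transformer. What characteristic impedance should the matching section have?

Z_qwt = √(Z_0·R_L) = √(50 × 155) = √7750

Z_qwt ≈ 88 Ω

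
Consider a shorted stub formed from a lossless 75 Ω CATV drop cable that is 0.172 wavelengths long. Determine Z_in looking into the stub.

βl = 2π × 0.172 = 61.9°
tan(βl) = 1.87
For a shorted stub, Z_in = jZ_0·tan(βl)

Z_in ≈ +j141 Ω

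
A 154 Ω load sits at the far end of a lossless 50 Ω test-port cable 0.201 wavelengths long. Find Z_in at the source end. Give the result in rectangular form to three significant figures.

Z_in ≈ 17.7 − j14.1 Ω

βl = 2π × 0.201 = 72.4°
tan(βl) = tan(72.4°) = 3.14
Z_in = Z_0·(Z_L + jZ_0·tanβl)/(Z_0 + jZ_L·tanβl)
     = 50·(154 + j157)/(50 + j484)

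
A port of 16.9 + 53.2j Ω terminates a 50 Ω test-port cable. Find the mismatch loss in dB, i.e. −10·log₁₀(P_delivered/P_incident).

Γ = (-33.1 + j53.2)/(66.9 + j53.2), |Γ| = 0.733
|Γ|² = 0.537, so P_del/P_inc = 1 − |Γ|² = 0.463
ML = −10·log₁₀(1 − |Γ|²)

mismatch loss ≈ 3.35 dB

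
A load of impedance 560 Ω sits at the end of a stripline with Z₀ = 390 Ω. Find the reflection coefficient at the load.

Γ = (Z_L − Z_0)/(Z_L + Z_0) = (560 − 390)/(560 + 390) = 170/950

Γ = 0.179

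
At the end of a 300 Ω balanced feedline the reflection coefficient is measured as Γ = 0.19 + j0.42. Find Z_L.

Z_L = Z_0·(1 + Γ)/(1 − Γ) = 300·(1.19 + j0.42)/(0.81 − j0.42)

Z_L ≈ 284 + j303 Ω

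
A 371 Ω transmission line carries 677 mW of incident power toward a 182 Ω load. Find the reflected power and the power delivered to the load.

Γ = (182 − 371)/(182 + 371) = -0.342
|Γ|² = 0.117
P_refl = |Γ|²·P_inc = 79.1 mW, P_del = (1 − |Γ|²)·P_inc = 598 mW

P_reflected ≈ 79.1 mW; P_delivered ≈ 598 mW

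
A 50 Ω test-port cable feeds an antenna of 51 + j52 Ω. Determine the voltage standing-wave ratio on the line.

Γ = (Z_L − Z_0)/(Z_L + Z_0) = (1 + j52)/(101 + j52)
|Γ| = 52/114 = 0.458
VSWR = (1 + |Γ|)/(1 − |Γ|) = 1.46/0.542

VSWR ≈ 2.69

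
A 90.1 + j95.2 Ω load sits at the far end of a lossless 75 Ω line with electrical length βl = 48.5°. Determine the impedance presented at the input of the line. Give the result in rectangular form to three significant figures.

Z_in ≈ 101 − j98.7 Ω

tan(βl) = tan(48.5°) = 1.13
Z_in = Z_0·(Z_L + jZ_0·tanβl)/(Z_0 + jZ_L·tanβl)
     = 75·(90.1 + j180)/(-32.6 + j102)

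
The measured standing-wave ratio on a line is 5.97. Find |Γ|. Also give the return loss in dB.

|Γ| ≈ 0.713; return loss ≈ 2.94 dB

|Γ| = (S − 1)/(S + 1) = (5.97 − 1)/(5.97 + 1) = 4.97/6.97
RL = −20·log₁₀|Γ| = −20·log₁₀(0.713)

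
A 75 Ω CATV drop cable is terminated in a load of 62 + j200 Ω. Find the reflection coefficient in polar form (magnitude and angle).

Γ ≈ 0.827 ∠ 38.1°

Γ = (Z_L − Z_0)/(Z_L + Z_0) = (-13 + j200)/(137 + j200)
|Γ| = 200/242 = 0.827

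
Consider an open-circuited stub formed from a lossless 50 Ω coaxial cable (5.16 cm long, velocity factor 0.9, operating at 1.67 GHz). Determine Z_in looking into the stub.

λ = v/f = 0.9·c / 1.67 GHz = 0.162 m
βl = 2π·l/λ = 2π × 0.319 = 115°
tan(βl) = -2.15
For an open-circuited stub, Z_in = −jZ_0·cot(βl) = −jZ_0/tan(βl)

Z_in ≈ +j23.2 Ω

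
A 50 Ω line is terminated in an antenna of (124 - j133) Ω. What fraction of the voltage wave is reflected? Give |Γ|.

|Γ| ≈ 0.695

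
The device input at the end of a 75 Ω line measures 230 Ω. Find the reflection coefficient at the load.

Γ = (Z_L − Z_0)/(Z_L + Z_0) = (230 − 75)/(230 + 75) = 155/305

Γ = 0.508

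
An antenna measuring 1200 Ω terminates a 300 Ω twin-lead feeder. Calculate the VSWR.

Γ = (1200 − 300)/(1200 + 300) = 0.6
VSWR = (1 + 0.6)/(1 − 0.6)

VSWR ≈ 4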